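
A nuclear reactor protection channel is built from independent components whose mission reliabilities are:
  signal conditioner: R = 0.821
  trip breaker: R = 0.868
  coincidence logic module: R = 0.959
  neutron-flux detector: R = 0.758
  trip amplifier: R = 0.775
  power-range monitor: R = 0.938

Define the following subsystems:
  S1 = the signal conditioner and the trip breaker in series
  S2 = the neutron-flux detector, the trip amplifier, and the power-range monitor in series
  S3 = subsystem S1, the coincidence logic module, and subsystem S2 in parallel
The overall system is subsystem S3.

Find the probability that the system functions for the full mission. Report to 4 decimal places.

Series (signal conditioner and trip breaker): 0.821000 × 0.868000 = 0.712628
Series (neutron-flux detector, trip amplifier, and power-range monitor): 0.758000 × 0.775000 × 0.938000 = 0.551028
Parallel ([0.712628], coincidence logic module, and [0.551028]): 1 − (1 − 0.712628)(1 − 0.959000)(1 − 0.551028) = 0.9947

0.9947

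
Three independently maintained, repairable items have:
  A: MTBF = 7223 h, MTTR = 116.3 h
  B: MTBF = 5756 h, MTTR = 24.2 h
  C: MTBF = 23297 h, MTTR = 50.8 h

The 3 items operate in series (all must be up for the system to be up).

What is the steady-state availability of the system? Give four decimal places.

0.9779

A(A) = MTBF/(MTBF+MTTR) = 7223/(7223+116.3) = 0.984154
A(B) = MTBF/(MTBF+MTTR) = 5756/(5756+24.2) = 0.995813
A(C) = MTBF/(MTBF+MTTR) = 23297/(23297+50.8) = 0.997824
Series availability: 0.984154 × 0.995813 × 0.997824 = 0.9779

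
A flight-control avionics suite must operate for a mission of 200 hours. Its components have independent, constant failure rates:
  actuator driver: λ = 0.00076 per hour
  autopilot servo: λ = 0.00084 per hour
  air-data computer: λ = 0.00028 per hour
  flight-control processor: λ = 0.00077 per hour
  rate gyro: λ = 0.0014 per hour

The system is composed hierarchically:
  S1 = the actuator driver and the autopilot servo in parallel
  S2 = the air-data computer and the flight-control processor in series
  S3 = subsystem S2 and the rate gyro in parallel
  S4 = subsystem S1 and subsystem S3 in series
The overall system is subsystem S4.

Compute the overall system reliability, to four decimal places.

0.9329

R(actuator driver) = exp(−0.00076 × 200) = 0.858988
R(autopilot servo) = exp(−0.00084 × 200) = 0.845354
R(air-data computer) = exp(−0.00028 × 200) = 0.945539
R(flight-control processor) = exp(−0.00077 × 200) = 0.857272
R(rate gyro) = exp(−0.0014 × 200) = 0.755784
Parallel (actuator driver and autopilot servo): 1 − (1 − 0.858988)(1 − 0.845354) = 0.978193
Series (air-data computer and flight-control processor): 0.945539 × 0.857272 = 0.810584
Parallel ([0.810584] and rate gyro): 1 − (1 − 0.810584)(1 − 0.755784) = 0.953742
Series ([0.978193] and [0.953742]): 0.978193 × 0.953742 = 0.9329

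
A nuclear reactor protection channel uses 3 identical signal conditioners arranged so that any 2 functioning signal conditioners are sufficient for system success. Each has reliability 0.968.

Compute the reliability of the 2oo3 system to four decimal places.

R = Σ_{i=2}^{3} C(3,i) p^i (1−p)^{3−i} with p = 0.968
C(3,2)·0.968^2·0.032^1 = 0.089954
C(3,3)·0.968^3·0.032^0 = 0.907039
Sum = 0.9970

0.9970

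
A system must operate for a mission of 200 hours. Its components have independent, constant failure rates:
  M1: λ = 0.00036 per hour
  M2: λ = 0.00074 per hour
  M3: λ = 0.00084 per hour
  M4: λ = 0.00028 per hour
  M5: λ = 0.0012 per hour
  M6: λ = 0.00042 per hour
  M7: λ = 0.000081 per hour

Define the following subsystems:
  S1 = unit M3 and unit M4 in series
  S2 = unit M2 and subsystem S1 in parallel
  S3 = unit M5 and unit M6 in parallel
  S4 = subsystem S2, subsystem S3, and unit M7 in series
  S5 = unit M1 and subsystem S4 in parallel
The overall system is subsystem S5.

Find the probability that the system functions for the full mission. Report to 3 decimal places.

R(M1) = exp(−0.00036 × 200) = 0.93053
R(M2) = exp(−0.00074 × 200) = 0.86243
R(M3) = exp(−0.00084 × 200) = 0.84535
R(M4) = exp(−0.00028 × 200) = 0.94554
R(M5) = exp(−0.0012 × 200) = 0.78663
R(M6) = exp(−0.00042 × 200) = 0.91943
R(M7) = exp(−0.000081 × 200) = 0.98393
Series (M3 and M4): 0.84535 × 0.94554 = 0.79931
Parallel (M2 and [0.79931]): 1 − (1 − 0.86243)(1 − 0.79931) = 0.97239
Parallel (M5 and M6): 1 − (1 − 0.78663)(1 − 0.91943) = 0.98281
Series ([0.97239], [0.98281], and M7): 0.97239 × 0.98281 × 0.98393 = 0.94032
Parallel (M1 and [0.94032]): 1 − (1 − 0.93053)(1 − 0.94032) = 0.996

0.996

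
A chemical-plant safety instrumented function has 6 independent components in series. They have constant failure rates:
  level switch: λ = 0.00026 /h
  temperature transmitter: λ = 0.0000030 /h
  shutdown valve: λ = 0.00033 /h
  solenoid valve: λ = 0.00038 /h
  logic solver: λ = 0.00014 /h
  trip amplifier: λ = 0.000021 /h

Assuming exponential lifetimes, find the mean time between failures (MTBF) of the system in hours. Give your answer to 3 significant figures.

Series of exponential components: λ_sys = Σ λ_i
λ_sys = 0.00026 + 0.0000030 + 0.00033 + 0.00038 + 0.00014 + 0.000021 = 1.1340e-03 /h
MTBF = 1 / λ_sys = 882 h

882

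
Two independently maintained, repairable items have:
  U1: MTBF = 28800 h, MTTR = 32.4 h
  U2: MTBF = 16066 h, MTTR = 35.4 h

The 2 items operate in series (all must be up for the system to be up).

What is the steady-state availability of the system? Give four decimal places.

A(U1) = MTBF/(MTBF+MTTR) = 28800/(28800+32.4) = 0.998876
A(U2) = MTBF/(MTBF+MTTR) = 16066/(16066+35.4) = 0.997801
Series availability: 0.998876 × 0.997801 = 0.9967

0.9967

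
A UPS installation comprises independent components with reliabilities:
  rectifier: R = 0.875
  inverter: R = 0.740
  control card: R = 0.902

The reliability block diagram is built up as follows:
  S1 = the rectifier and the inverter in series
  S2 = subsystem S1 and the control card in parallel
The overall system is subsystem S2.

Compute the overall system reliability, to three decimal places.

0.965

Series (rectifier and inverter): 0.87500 × 0.74000 = 0.64750
Parallel ([0.64750] and control card): 1 − (1 − 0.64750)(1 − 0.90200) = 0.965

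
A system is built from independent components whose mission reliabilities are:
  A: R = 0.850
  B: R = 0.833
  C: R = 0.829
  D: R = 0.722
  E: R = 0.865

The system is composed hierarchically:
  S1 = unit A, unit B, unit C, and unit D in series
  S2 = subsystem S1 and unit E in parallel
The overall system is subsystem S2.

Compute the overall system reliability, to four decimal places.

Series (A, B, C, and D): 0.850000 × 0.833000 × 0.829000 × 0.722000 = 0.423795
Parallel ([0.423795] and E): 1 − (1 − 0.423795)(1 − 0.865000) = 0.9222

0.9222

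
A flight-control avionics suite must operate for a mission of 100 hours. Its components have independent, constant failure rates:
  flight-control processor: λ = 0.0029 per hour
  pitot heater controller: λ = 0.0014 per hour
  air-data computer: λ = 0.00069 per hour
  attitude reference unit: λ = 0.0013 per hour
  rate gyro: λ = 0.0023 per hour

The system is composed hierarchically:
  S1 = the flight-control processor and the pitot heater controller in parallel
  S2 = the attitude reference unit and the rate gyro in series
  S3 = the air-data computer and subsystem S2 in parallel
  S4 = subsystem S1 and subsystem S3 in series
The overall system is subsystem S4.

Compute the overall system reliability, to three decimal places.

0.948

R(flight-control processor) = exp(−0.0029 × 100) = 0.74826
R(pitot heater controller) = exp(−0.0014 × 100) = 0.86936
R(air-data computer) = exp(−0.00069 × 100) = 0.93333
R(attitude reference unit) = exp(−0.0013 × 100) = 0.87810
R(rate gyro) = exp(−0.0023 × 100) = 0.79453
Parallel (flight-control processor and pitot heater controller): 1 − (1 − 0.74826)(1 − 0.86936) = 0.96711
Series (attitude reference unit and rate gyro): 0.87810 × 0.79453 = 0.69768
Parallel (air-data computer and [0.69768]): 1 − (1 − 0.93333)(1 − 0.69768) = 0.97984
Series ([0.96711] and [0.97984]): 0.96711 × 0.97984 = 0.948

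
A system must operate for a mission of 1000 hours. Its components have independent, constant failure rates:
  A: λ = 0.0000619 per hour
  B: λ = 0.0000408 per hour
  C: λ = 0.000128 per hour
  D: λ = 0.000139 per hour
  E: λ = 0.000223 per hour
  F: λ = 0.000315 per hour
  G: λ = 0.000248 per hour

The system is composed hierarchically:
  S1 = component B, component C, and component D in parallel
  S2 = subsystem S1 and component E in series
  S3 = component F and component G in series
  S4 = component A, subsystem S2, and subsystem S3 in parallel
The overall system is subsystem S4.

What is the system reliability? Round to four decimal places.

0.9948

R(A) = exp(−0.0000619 × 1000) = 0.939977
R(B) = exp(−0.0000408 × 1000) = 0.960021
R(C) = exp(−0.000128 × 1000) = 0.879853
R(D) = exp(−0.000139 × 1000) = 0.870228
R(E) = exp(−0.000223 × 1000) = 0.800115
R(F) = exp(−0.000315 × 1000) = 0.729789
R(G) = exp(−0.000248 × 1000) = 0.780360
Parallel (B, C, and D): 1 − (1 − 0.960021)(1 − 0.879853)(1 − 0.870228) = 0.999377
Series ([0.999377] and E): 0.999377 × 0.800115 = 0.799617
Series (F and G): 0.729789 × 0.780360 = 0.569498
Parallel (A, [0.799617], and [0.569498]): 1 − (1 − 0.939977)(1 − 0.799617)(1 − 0.569498) = 0.9948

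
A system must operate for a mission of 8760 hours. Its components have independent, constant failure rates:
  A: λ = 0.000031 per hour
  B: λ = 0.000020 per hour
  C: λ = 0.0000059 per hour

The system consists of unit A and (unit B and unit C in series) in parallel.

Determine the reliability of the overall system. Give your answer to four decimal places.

R(A) = exp(−0.000031 × 8760) = 0.762190
R(B) = exp(−0.000020 × 8760) = 0.839289
R(C) = exp(−0.0000059 × 8760) = 0.949629
Series (B and C): 0.839289 × 0.949629 = 0.797013
Parallel (A and [0.797013]): 1 − (1 − 0.762190)(1 − 0.797013) = 0.9517

0.9517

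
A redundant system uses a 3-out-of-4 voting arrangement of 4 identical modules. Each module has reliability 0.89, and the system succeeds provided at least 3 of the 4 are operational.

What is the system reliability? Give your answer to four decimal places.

R = Σ_{i=3}^{4} C(4,i) p^i (1−p)^{4−i} with p = 0.89
C(4,3)·0.89^3·0.11^1 = 0.310186
C(4,4)·0.89^4·0.11^0 = 0.627422
Sum = 0.9376

0.9376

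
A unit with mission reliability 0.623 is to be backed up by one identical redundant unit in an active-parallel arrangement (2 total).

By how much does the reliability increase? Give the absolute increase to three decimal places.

0.235

R_before = 0.623
R_after = 1 − (1 − 0.623)^2 = 0.858
ΔR = 0.858 − 0.623 = 0.235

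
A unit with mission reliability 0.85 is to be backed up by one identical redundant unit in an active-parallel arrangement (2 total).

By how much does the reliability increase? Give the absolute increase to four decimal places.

R_before = 0.85
R_after = 1 − (1 − 0.85)^2 = 0.9775
ΔR = 0.9775 − 0.85 = 0.1275

0.1275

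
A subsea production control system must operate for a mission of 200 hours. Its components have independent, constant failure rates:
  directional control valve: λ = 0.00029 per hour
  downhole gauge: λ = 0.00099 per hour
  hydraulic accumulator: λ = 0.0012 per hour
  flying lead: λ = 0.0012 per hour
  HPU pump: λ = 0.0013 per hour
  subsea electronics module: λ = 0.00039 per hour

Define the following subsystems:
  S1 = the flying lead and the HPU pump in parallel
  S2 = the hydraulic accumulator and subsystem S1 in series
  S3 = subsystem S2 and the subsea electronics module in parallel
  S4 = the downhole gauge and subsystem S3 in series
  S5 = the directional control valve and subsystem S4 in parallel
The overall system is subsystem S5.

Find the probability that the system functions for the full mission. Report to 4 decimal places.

R(directional control valve) = exp(−0.00029 × 200) = 0.943650
R(downhole gauge) = exp(−0.00099 × 200) = 0.820370
R(hydraulic accumulator) = exp(−0.0012 × 200) = 0.786628
R(flying lead) = exp(−0.0012 × 200) = 0.786628
R(HPU pump) = exp(−0.0013 × 200) = 0.771052
R(subsea electronics module) = exp(−0.00039 × 200) = 0.924964
Parallel (flying lead and HPU pump): 1 − (1 − 0.786628)(1 − 0.771052) = 0.951149
Series (hydraulic accumulator and [0.951149]): 0.786628 × 0.951149 = 0.748200
Parallel ([0.748200] and subsea electronics module): 1 − (1 − 0.748200)(1 − 0.924964) = 0.981106
Series (downhole gauge and [0.981106]): 0.820370 × 0.981106 = 0.804870
Parallel (directional control valve and [0.804870]): 1 − (1 − 0.943650)(1 − 0.804870) = 0.9890

0.9890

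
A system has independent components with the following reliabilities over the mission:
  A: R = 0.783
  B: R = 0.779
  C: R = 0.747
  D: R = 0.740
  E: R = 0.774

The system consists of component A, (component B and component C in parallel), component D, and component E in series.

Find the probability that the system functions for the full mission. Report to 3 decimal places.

0.423

Parallel (B and C): 1 − (1 − 0.77900)(1 − 0.74700) = 0.94409
Series (A, [0.94409], D, and E): 0.78300 × 0.94409 × 0.74000 × 0.77400 = 0.423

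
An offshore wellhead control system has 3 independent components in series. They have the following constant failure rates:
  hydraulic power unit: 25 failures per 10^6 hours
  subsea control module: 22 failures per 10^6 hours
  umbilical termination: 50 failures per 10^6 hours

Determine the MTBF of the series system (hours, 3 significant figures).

Series of exponential components: λ_sys = Σ λ_i
λ_sys = 0.000025 + 0.000022 + 0.000050 = 9.7000e-05 /h
MTBF = 1 / λ_sys = 10300 h

10300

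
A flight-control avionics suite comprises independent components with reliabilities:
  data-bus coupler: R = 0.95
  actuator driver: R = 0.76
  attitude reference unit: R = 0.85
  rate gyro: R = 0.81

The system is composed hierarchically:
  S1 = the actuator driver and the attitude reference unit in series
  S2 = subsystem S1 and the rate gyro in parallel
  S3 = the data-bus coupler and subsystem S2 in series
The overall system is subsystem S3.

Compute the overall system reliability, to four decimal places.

Series (actuator driver and attitude reference unit): 0.760000 × 0.850000 = 0.646000
Parallel ([0.646000] and rate gyro): 1 − (1 − 0.646000)(1 − 0.810000) = 0.932740
Series (data-bus coupler and [0.932740]): 0.950000 × 0.932740 = 0.8861

0.8861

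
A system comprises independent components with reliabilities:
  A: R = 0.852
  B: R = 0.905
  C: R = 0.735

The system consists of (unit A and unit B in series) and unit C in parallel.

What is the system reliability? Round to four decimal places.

0.9393

Series (A and B): 0.852000 × 0.905000 = 0.771060
Parallel ([0.771060] and C): 1 − (1 − 0.771060)(1 − 0.735000) = 0.9393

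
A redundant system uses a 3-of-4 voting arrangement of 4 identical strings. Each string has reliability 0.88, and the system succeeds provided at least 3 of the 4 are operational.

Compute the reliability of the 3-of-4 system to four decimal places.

R = Σ_{i=3}^{4} C(4,i) p^i (1−p)^{4−i} with p = 0.88
C(4,3)·0.88^3·0.12^1 = 0.327107
C(4,4)·0.88^4·0.12^0 = 0.599695
Sum = 0.9268

0.9268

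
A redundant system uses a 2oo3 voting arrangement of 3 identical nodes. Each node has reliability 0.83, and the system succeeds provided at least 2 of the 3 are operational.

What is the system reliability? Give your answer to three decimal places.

R = Σ_{i=2}^{3} C(3,i) p^i (1−p)^{3−i} with p = 0.83
C(3,2)·0.83^2·0.17^1 = 0.35134
C(3,3)·0.83^3·0.17^0 = 0.57179
Sum = 0.923

0.923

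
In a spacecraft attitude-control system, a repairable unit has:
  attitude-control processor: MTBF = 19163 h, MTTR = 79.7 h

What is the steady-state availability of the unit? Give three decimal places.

A(attitude-control processor) = MTBF/(MTBF+MTTR) = 19163/(19163+79.7) = 0.996

0.996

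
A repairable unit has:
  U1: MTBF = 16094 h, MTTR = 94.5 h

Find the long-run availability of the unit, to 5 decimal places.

A(U1) = MTBF/(MTBF+MTTR) = 16094/(16094+94.5) = 0.99416

0.99416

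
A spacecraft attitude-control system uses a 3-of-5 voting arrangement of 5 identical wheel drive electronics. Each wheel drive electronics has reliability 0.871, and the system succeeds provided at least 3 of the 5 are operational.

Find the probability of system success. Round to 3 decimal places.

0.982

R = Σ_{i=3}^{5} C(5,i) p^i (1−p)^{5−i} with p = 0.871
C(5,3)·0.871^3·0.129^2 = 0.10996
C(5,4)·0.871^4·0.129^1 = 0.37122
C(5,5)·0.871^5·0.129^0 = 0.50129
Sum = 0.982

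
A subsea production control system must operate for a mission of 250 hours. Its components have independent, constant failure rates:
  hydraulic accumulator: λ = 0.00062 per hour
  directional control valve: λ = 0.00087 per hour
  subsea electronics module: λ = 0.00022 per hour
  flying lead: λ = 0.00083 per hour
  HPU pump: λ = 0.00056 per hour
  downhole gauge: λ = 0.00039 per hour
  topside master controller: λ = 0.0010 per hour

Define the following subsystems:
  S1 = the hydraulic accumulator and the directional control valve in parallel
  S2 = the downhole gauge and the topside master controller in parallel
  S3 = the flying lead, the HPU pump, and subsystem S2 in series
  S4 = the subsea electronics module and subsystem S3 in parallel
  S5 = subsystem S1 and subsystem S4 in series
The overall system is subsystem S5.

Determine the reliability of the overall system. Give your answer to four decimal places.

0.9559

R(hydraulic accumulator) = exp(−0.00062 × 250) = 0.856415
R(directional control valve) = exp(−0.00087 × 250) = 0.804528
R(subsea electronics module) = exp(−0.00022 × 250) = 0.946485
R(flying lead) = exp(−0.00083 × 250) = 0.812613
R(HPU pump) = exp(−0.00056 × 250) = 0.869358
R(downhole gauge) = exp(−0.00039 × 250) = 0.907102
R(topside master controller) = exp(−0.0010 × 250) = 0.778801
Parallel (hydraulic accumulator and directional control valve): 1 − (1 − 0.856415)(1 − 0.804528) = 0.971933
Parallel (downhole gauge and topside master controller): 1 − (1 − 0.907102)(1 − 0.778801) = 0.979451
Series (flying lead, HPU pump, and [0.979451]): 0.812613 × 0.869358 × 0.979451 = 0.691935
Parallel (subsea electronics module and [0.691935]): 1 − (1 − 0.946485)(1 − 0.691935) = 0.983514
Series ([0.971933] and [0.983514]): 0.971933 × 0.983514 = 0.9559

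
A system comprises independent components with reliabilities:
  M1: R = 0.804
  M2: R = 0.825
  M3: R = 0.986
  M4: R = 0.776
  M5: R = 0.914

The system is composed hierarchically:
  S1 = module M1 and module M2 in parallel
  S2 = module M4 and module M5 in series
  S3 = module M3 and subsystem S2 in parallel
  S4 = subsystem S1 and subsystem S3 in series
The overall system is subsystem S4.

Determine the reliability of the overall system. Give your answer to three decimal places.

Parallel (M1 and M2): 1 − (1 − 0.80400)(1 − 0.82500) = 0.96570
Series (M4 and M5): 0.77600 × 0.91400 = 0.70926
Parallel (M3 and [0.70926]): 1 − (1 − 0.98600)(1 − 0.70926) = 0.99593
Series ([0.96570] and [0.99593]): 0.96570 × 0.99593 = 0.962

0.962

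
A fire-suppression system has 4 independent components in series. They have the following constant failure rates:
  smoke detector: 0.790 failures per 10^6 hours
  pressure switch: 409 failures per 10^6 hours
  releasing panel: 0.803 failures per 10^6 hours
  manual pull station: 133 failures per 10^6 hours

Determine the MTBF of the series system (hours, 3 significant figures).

1840

Series of exponential components: λ_sys = Σ λ_i
λ_sys = 0.000000790 + 0.000409 + 0.000000803 + 0.000133 = 5.4359e-04 /h
MTBF = 1 / λ_sys = 1840 h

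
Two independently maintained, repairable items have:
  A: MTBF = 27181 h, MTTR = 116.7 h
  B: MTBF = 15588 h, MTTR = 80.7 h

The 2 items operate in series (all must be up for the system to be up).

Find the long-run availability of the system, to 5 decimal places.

A(A) = MTBF/(MTBF+MTTR) = 27181/(27181+116.7) = 0.995725
A(B) = MTBF/(MTBF+MTTR) = 15588/(15588+80.7) = 0.994850
Series availability: 0.995725 × 0.994850 = 0.99060

0.99060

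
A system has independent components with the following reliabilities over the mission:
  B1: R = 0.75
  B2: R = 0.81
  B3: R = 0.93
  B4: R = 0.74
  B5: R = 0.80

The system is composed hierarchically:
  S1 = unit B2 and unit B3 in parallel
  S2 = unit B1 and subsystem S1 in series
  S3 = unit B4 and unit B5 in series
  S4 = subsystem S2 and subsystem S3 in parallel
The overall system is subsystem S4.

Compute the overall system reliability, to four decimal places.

Parallel (B2 and B3): 1 − (1 − 0.810000)(1 − 0.930000) = 0.986700
Series (B1 and [0.986700]): 0.750000 × 0.986700 = 0.740025
Series (B4 and B5): 0.740000 × 0.800000 = 0.592000
Parallel ([0.740025] and [0.592000]): 1 − (1 − 0.740025)(1 − 0.592000) = 0.8939

0.8939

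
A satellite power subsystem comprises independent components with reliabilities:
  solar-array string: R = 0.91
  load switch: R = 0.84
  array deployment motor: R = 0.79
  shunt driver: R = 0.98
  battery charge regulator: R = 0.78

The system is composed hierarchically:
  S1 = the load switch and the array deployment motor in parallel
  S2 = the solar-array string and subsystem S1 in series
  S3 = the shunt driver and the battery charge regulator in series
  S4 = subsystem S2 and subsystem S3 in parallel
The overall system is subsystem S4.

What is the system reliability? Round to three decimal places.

Parallel (load switch and array deployment motor): 1 − (1 − 0.84000)(1 − 0.79000) = 0.96640
Series (solar-array string and [0.96640]): 0.91000 × 0.96640 = 0.87942
Series (shunt driver and battery charge regulator): 0.98000 × 0.78000 = 0.76440
Parallel ([0.87942] and [0.76440]): 1 − (1 − 0.87942)(1 − 0.76440) = 0.972

0.972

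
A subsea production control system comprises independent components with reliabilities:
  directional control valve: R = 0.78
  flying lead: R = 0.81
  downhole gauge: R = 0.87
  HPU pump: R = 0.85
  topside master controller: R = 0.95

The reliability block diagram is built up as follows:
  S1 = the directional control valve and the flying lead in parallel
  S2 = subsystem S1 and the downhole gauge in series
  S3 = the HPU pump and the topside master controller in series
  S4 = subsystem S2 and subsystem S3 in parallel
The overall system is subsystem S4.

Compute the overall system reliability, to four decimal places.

Parallel (directional control valve and flying lead): 1 − (1 − 0.780000)(1 − 0.810000) = 0.958200
Series ([0.958200] and downhole gauge): 0.958200 × 0.870000 = 0.833634
Series (HPU pump and topside master controller): 0.850000 × 0.950000 = 0.807500
Parallel ([0.833634] and [0.807500]): 1 − (1 − 0.833634)(1 − 0.807500) = 0.9680

0.9680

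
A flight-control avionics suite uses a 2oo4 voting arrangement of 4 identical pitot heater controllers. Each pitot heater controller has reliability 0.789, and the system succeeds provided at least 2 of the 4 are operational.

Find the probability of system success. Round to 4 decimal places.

R = Σ_{i=2}^{4} C(4,i) p^i (1−p)^{4−i} with p = 0.789
C(4,2)·0.789^2·0.211^2 = 0.166292
C(4,3)·0.789^3·0.211^1 = 0.414547
C(4,4)·0.789^4·0.211^0 = 0.387532
Sum = 0.9684

0.9684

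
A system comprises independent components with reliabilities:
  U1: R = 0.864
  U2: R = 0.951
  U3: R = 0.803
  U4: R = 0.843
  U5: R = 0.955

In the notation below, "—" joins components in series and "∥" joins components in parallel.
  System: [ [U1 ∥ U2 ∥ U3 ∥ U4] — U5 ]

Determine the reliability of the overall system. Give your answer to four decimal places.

Parallel (U1, U2, U3, and U4): 1 − (1 − 0.864000)(1 − 0.951000)(1 − 0.803000)(1 − 0.843000) = 0.999794
Series ([0.999794] and U5): 0.999794 × 0.955000 = 0.9548

0.9548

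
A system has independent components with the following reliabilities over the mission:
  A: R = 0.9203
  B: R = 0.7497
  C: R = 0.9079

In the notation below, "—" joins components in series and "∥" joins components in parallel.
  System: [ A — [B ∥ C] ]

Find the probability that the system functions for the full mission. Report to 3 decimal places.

Parallel (B and C): 1 − (1 − 0.74970)(1 − 0.90790) = 0.97695
Series (A and [0.97695]): 0.92030 × 0.97695 = 0.899

0.899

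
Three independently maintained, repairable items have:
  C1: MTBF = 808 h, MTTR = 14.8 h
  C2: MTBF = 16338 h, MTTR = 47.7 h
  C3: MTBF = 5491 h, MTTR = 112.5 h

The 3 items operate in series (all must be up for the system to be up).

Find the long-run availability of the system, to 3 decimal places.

0.959

A(C1) = MTBF/(MTBF+MTTR) = 808/(808+14.8) = 0.982013
A(C2) = MTBF/(MTBF+MTTR) = 16338/(16338+47.7) = 0.997089
A(C3) = MTBF/(MTBF+MTTR) = 5491/(5491+112.5) = 0.979923
Series availability: 0.982013 × 0.997089 × 0.979923 = 0.959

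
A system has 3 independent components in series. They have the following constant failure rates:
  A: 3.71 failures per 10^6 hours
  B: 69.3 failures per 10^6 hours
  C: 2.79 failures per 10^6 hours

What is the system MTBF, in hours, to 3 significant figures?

13200

Series of exponential components: λ_sys = Σ λ_i
λ_sys = 0.00000371 + 0.0000693 + 0.00000279 = 7.5800e-05 /h
MTBF = 1 / λ_sys = 13200 h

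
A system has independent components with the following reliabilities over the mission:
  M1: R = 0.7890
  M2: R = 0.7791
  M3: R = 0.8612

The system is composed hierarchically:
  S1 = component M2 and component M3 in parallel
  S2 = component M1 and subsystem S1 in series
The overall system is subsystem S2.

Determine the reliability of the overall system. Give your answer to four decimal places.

0.7648

Parallel (M2 and M3): 1 − (1 − 0.779100)(1 − 0.861200) = 0.969339
Series (M1 and [0.969339]): 0.789000 × 0.969339 = 0.7648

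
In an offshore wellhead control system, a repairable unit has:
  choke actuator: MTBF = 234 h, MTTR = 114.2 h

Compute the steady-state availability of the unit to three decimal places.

A(choke actuator) = MTBF/(MTBF+MTTR) = 234/(234+114.2) = 0.672

0.672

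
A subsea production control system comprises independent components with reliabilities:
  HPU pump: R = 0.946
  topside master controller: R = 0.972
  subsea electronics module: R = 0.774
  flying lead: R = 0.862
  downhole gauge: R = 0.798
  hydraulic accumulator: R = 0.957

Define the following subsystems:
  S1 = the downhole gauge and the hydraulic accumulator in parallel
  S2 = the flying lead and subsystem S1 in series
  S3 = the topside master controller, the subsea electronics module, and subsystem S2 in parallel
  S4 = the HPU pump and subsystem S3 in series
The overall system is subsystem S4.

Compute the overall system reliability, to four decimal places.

Parallel (downhole gauge and hydraulic accumulator): 1 − (1 − 0.798000)(1 − 0.957000) = 0.991314
Series (flying lead and [0.991314]): 0.862000 × 0.991314 = 0.854513
Parallel (topside master controller, subsea electronics module, and [0.854513]): 1 − (1 − 0.972000)(1 − 0.774000)(1 − 0.854513) = 0.999079
Series (HPU pump and [0.999079]): 0.946000 × 0.999079 = 0.9451

0.9451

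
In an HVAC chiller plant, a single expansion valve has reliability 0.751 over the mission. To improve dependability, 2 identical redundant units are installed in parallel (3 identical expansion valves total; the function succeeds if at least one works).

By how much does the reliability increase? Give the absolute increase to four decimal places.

R_before = 0.751
R_after = 1 − (1 − 0.751)^3 = 0.9846
ΔR = 0.9846 − 0.751 = 0.2336

0.2336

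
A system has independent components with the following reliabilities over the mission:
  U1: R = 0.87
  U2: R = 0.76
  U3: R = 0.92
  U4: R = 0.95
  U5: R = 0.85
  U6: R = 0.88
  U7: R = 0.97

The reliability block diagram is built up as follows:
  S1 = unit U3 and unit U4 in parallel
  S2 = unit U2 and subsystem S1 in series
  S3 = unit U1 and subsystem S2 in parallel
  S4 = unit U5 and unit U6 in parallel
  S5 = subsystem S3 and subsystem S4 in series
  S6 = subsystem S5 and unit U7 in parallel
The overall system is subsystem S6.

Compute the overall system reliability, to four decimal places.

Parallel (U3 and U4): 1 − (1 − 0.920000)(1 − 0.950000) = 0.996000
Series (U2 and [0.996000]): 0.760000 × 0.996000 = 0.756960
Parallel (U1 and [0.756960]): 1 − (1 − 0.870000)(1 − 0.756960) = 0.968405
Parallel (U5 and U6): 1 − (1 − 0.850000)(1 − 0.880000) = 0.982000
Series ([0.968405] and [0.982000]): 0.968405 × 0.982000 = 0.950974
Parallel ([0.950974] and U7): 1 − (1 − 0.950974)(1 − 0.970000) = 0.9985

0.9985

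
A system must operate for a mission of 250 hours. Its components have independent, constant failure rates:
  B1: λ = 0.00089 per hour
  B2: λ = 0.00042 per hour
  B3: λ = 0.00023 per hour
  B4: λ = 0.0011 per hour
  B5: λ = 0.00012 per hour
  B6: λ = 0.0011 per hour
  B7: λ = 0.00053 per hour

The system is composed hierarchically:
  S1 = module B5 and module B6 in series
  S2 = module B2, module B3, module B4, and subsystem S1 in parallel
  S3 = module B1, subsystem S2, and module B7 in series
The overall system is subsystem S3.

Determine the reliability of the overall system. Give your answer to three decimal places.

0.701

R(B1) = exp(−0.00089 × 250) = 0.80052
R(B2) = exp(−0.00042 × 250) = 0.90032
R(B3) = exp(−0.00023 × 250) = 0.94412
R(B4) = exp(−0.0011 × 250) = 0.75957
R(B5) = exp(−0.00012 × 250) = 0.97045
R(B6) = exp(−0.0011 × 250) = 0.75957
R(B7) = exp(−0.00053 × 250) = 0.87590
Series (B5 and B6): 0.97045 × 0.75957 = 0.73712
Parallel (B2, B3, B4, and [0.73712]): 1 − (1 − 0.90032)(1 − 0.94412)(1 − 0.75957)(1 − 0.73712) = 0.99965
Series (B1, [0.99965], and B7): 0.80052 × 0.99965 × 0.87590 = 0.701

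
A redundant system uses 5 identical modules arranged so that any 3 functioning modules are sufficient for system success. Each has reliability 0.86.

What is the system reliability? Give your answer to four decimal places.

0.9780

R = Σ_{i=3}^{5} C(5,i) p^i (1−p)^{5−i} with p = 0.86
C(5,3)·0.86^3·0.14^2 = 0.124667
C(5,4)·0.86^4·0.14^1 = 0.382906
C(5,5)·0.86^5·0.14^0 = 0.470427
Sum = 0.9780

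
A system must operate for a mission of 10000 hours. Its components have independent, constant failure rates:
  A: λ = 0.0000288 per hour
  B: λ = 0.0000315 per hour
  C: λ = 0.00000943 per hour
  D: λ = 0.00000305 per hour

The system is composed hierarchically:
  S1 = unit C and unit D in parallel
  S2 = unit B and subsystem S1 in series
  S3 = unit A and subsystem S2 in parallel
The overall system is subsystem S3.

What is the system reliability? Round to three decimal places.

0.932

R(A) = exp(−0.0000288 × 10000) = 0.74976
R(B) = exp(−0.0000315 × 10000) = 0.72979
R(C) = exp(−0.00000943 × 10000) = 0.91001
R(D) = exp(−0.00000305 × 10000) = 0.96996
Parallel (C and D): 1 − (1 − 0.91001)(1 − 0.96996) = 0.99730
Series (B and [0.99730]): 0.72979 × 0.99730 = 0.72782
Parallel (A and [0.72782]): 1 − (1 − 0.74976)(1 − 0.72782) = 0.932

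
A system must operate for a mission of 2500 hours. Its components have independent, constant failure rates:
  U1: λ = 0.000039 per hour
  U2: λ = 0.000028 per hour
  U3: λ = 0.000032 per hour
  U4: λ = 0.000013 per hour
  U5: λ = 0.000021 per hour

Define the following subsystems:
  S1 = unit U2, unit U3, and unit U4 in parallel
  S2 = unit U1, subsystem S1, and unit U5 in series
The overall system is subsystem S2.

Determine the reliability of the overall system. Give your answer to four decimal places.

R(U1) = exp(−0.000039 × 2500) = 0.907102
R(U2) = exp(−0.000028 × 2500) = 0.932394
R(U3) = exp(−0.000032 × 2500) = 0.923116
R(U4) = exp(−0.000013 × 2500) = 0.968022
R(U5) = exp(−0.000021 × 2500) = 0.948854
Parallel (U2, U3, and U4): 1 − (1 − 0.932394)(1 − 0.923116)(1 − 0.968022) = 0.999834
Series (U1, [0.999834], and U5): 0.907102 × 0.999834 × 0.948854 = 0.8606

0.8606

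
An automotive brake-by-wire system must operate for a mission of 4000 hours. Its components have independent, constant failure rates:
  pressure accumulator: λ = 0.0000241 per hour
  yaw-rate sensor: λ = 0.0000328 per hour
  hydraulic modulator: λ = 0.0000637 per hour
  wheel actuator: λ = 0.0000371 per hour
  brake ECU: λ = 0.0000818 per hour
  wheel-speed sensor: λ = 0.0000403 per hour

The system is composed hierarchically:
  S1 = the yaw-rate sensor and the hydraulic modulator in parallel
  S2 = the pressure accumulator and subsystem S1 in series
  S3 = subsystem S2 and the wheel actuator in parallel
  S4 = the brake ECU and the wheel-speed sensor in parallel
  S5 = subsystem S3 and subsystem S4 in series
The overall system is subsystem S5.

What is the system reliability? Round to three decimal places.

R(pressure accumulator) = exp(−0.0000241 × 4000) = 0.90810
R(yaw-rate sensor) = exp(−0.0000328 × 4000) = 0.87704
R(hydraulic modulator) = exp(−0.0000637 × 4000) = 0.77507
R(wheel actuator) = exp(−0.0000371 × 4000) = 0.86209
R(brake ECU) = exp(−0.0000818 × 4000) = 0.72094
R(wheel-speed sensor) = exp(−0.0000403 × 4000) = 0.85112
Parallel (yaw-rate sensor and hydraulic modulator): 1 − (1 − 0.87704)(1 − 0.77507) = 0.97234
Series (pressure accumulator and [0.97234]): 0.90810 × 0.97234 = 0.88298
Parallel ([0.88298] and wheel actuator): 1 − (1 − 0.88298)(1 − 0.86209) = 0.98386
Parallel (brake ECU and wheel-speed sensor): 1 − (1 − 0.72094)(1 − 0.85112) = 0.95845
Series ([0.98386] and [0.95845]): 0.98386 × 0.95845 = 0.943

0.943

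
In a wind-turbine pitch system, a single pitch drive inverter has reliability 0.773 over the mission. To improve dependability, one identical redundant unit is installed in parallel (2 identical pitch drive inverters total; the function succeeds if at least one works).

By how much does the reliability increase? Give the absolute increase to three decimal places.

0.175

R_before = 0.773
R_after = 1 − (1 − 0.773)^2 = 0.948
ΔR = 0.948 − 0.773 = 0.175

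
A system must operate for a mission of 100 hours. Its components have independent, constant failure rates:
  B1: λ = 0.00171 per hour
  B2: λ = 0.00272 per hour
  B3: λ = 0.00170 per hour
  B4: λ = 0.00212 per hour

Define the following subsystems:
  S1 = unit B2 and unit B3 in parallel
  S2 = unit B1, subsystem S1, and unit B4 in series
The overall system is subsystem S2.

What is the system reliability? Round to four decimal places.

0.6564

R(B1) = exp(−0.00171 × 100) = 0.842822
R(B2) = exp(−0.00272 × 100) = 0.761854
R(B3) = exp(−0.00170 × 100) = 0.843665
R(B4) = exp(−0.00212 × 100) = 0.808965
Parallel (B2 and B3): 1 − (1 − 0.761854)(1 − 0.843665) = 0.962769
Series (B1, [0.962769], and B4): 0.842822 × 0.962769 × 0.808965 = 0.6564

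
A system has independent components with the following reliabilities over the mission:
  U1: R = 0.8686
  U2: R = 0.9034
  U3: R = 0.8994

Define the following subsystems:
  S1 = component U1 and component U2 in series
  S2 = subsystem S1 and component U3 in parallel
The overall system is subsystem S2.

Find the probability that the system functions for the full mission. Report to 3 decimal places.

0.978

Series (U1 and U2): 0.86860 × 0.90340 = 0.78469
Parallel ([0.78469] and U3): 1 − (1 − 0.78469)(1 − 0.89940) = 0.978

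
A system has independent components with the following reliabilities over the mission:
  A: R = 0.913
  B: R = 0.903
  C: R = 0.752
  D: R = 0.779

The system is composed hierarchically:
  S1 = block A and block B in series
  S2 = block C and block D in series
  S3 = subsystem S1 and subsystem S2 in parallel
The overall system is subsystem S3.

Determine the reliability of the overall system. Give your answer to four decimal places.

Series (A and B): 0.913000 × 0.903000 = 0.824439
Series (C and D): 0.752000 × 0.779000 = 0.585808
Parallel ([0.824439] and [0.585808]): 1 − (1 − 0.824439)(1 − 0.585808) = 0.9273

0.9273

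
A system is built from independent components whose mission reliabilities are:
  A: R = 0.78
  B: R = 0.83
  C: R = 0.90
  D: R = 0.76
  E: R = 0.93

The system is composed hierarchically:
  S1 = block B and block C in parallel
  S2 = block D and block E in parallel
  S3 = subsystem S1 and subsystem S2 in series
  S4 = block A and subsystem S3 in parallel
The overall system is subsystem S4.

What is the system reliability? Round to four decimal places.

0.9926

Parallel (B and C): 1 − (1 − 0.830000)(1 − 0.900000) = 0.983000
Parallel (D and E): 1 − (1 − 0.760000)(1 − 0.930000) = 0.983200
Series ([0.983000] and [0.983200]): 0.983000 × 0.983200 = 0.966486
Parallel (A and [0.966486]): 1 − (1 − 0.780000)(1 − 0.966486) = 0.9926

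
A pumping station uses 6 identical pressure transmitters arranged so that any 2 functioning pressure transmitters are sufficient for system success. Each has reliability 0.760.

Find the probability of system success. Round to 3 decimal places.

0.996

R = Σ_{i=2}^{6} C(6,i) p^i (1−p)^{6−i} with p = 0.760
C(6,2)·0.760^2·0.240^4 = 0.02875
C(6,3)·0.760^3·0.240^3 = 0.12137
C(6,4)·0.760^4·0.240^2 = 0.28825
C(6,5)·0.760^5·0.240^1 = 0.36512
C(6,6)·0.760^6·0.240^0 = 0.19270
Sum = 0.996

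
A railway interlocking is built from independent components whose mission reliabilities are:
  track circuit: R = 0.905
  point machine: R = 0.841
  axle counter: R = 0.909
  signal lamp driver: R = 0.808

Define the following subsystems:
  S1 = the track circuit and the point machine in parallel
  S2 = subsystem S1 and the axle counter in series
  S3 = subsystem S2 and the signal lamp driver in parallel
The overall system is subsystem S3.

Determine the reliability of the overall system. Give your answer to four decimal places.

Parallel (track circuit and point machine): 1 − (1 − 0.905000)(1 − 0.841000) = 0.984895
Series ([0.984895] and axle counter): 0.984895 × 0.909000 = 0.895270
Parallel ([0.895270] and signal lamp driver): 1 − (1 − 0.895270)(1 − 0.808000) = 0.9799

0.9799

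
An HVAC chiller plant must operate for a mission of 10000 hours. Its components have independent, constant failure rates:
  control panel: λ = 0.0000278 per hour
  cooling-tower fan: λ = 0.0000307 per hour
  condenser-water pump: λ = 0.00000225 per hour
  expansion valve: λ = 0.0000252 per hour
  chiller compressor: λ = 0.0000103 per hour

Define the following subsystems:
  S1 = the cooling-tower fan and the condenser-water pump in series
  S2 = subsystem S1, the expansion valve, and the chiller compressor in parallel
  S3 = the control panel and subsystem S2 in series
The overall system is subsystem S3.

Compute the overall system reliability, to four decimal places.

0.7527

R(control panel) = exp(−0.0000278 × 10000) = 0.757297
R(cooling-tower fan) = exp(−0.0000307 × 10000) = 0.735651
R(condenser-water pump) = exp(−0.00000225 × 10000) = 0.977751
R(expansion valve) = exp(−0.0000252 × 10000) = 0.777245
R(chiller compressor) = exp(−0.0000103 × 10000) = 0.902127
Series (cooling-tower fan and condenser-water pump): 0.735651 × 0.977751 = 0.719284
Parallel ([0.719284], expansion valve, and chiller compressor): 1 − (1 − 0.719284)(1 − 0.777245)(1 − 0.902127) = 0.993880
Series (control panel and [0.993880]): 0.757297 × 0.993880 = 0.7527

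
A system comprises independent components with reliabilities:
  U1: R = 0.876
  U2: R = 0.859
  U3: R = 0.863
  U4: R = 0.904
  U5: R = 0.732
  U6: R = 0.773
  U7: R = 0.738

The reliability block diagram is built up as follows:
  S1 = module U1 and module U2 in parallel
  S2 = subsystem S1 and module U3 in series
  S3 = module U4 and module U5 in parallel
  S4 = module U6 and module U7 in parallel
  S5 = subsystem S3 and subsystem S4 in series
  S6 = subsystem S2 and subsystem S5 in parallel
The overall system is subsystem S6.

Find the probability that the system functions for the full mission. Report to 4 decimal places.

0.9873

Parallel (U1 and U2): 1 − (1 − 0.876000)(1 − 0.859000) = 0.982516
Series ([0.982516] and U3): 0.982516 × 0.863000 = 0.847911
Parallel (U4 and U5): 1 − (1 − 0.904000)(1 − 0.732000) = 0.974272
Parallel (U6 and U7): 1 − (1 − 0.773000)(1 − 0.738000) = 0.940526
Series ([0.974272] and [0.940526]): 0.974272 × 0.940526 = 0.916328
Parallel ([0.847911] and [0.916328]): 1 − (1 − 0.847911)(1 − 0.916328) = 0.9873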